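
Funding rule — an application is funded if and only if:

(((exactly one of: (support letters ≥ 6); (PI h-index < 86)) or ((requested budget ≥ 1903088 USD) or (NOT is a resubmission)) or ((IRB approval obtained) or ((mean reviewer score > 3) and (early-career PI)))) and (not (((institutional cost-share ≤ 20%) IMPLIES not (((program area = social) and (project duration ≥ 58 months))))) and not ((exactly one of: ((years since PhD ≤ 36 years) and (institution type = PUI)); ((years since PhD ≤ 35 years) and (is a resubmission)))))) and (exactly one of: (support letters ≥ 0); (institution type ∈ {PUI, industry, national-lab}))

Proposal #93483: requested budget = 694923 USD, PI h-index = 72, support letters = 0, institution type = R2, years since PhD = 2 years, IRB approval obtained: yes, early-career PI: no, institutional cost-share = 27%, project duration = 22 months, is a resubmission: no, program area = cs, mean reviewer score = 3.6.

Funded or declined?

Declined

Atomic conditions:
  support letters ≥ 6: 0 ≥ 6 is false
  PI h-index < 86: 72 < 86 is true
  requested budget ≥ 1903088 USD: 694923 ≥ 1903088 is false
  NOT is a resubmission: no → true
  IRB approval obtained: yes → true
  mean reviewer score > 3: 3.6 > 3 is true
  early-career PI: no → false
  institutional cost-share ≤ 20%: 27 ≤ 20 is false
  program area = social: cs == social is false
  project duration ≥ 58 months: 22 ≥ 58 is false
  years since PhD ≤ 36 years: 2 ≤ 36 is true
  institution type = PUI: R2 == PUI is false
  years since PhD ≤ 35 years: 2 ≤ 35 is true
  is a resubmission: no → false
  support letters ≥ 0: 0 ≥ 0 is true
  institution type ∈ {PUI, industry, national-lab}: R2 is not in the set → false
Combine:
[1.1.1] exactly-one(false, true) = true
[1.1.2] false OR true = true
[1.1.3.2] true AND false = false
[1.1.3] true OR false = true
[1.1] true OR true OR true = true
[1.2.1.1.2.1] false AND false = false
[1.2.1.1.2] NOT false = true
[1.2.1.1] false → true (antecedent false ⇒ implication holds) = true
[1.2.1] NOT true = false
[1.2.2.1.1] true AND false = false
[1.2.2.1.2] true AND false = false
[1.2.2.1] exactly-one(false, false) = false
[1.2.2] NOT false = true
[1.2] false AND true = false
[1] true AND false = false
[2] exactly-one(true, false) = true
[root] false AND true = false
Overall: false → declined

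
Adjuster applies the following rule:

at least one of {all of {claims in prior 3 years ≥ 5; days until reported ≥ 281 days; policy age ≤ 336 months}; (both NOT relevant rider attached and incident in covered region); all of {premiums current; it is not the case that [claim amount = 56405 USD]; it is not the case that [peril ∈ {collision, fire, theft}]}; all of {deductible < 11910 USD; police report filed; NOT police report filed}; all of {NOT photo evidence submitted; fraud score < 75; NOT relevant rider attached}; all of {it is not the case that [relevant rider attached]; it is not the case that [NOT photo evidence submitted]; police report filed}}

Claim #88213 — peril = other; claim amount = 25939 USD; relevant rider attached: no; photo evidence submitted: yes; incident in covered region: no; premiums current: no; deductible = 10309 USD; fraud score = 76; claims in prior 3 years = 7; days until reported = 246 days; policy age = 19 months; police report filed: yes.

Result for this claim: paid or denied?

Paid

Atomic conditions:
  claims in prior 3 years ≥ 5: 7 ≥ 5 is true
  days until reported ≥ 281 days: 246 ≥ 281 is false
  policy age ≤ 336 months: 19 ≤ 336 is true
  NOT relevant rider attached: no → true
  incident in covered region: no → false
  premiums current: no → false
  claim amount = 56405 USD: 25939 == 56405 is false
  peril ∈ {collision, fire, theft}: other is not in the set → false
  deductible < 11910 USD: 10309 < 11910 is true
  police report filed: yes → true
  NOT police report filed: yes → false
  NOT photo evidence submitted: yes → false
  fraud score < 75: 76 < 75 is false
  relevant rider attached: no → false
Combine:
[1] true AND false AND true = false
[2] true AND false = false
[3.2] NOT false = true
[3.3] NOT false = true
[3] false AND true AND true = false
[4] true AND true AND false = false
[5] false AND false AND true = false
[6.1] NOT false = true
[6.2] NOT false = true
[6] true AND true AND true = true
[root] false OR false OR false OR false OR false OR true = true
Overall: true → paid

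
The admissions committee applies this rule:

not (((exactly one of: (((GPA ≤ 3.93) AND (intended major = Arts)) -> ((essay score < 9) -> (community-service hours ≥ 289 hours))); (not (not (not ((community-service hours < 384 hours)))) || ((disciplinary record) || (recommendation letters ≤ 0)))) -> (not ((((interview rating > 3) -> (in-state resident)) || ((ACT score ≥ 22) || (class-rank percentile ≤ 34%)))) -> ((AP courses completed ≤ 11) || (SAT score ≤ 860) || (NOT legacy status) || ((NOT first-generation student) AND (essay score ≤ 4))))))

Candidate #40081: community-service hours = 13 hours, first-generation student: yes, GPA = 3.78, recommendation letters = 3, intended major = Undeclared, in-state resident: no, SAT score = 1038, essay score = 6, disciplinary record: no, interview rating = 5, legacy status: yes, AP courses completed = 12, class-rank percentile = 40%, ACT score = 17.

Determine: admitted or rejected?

Atomic conditions:
  GPA ≤ 3.93: 3.78 ≤ 3.93 is true
  intended major = Arts: Undeclared == Arts is false
  essay score < 9: 6 < 9 is true
  community-service hours ≥ 289 hours: 13 ≥ 289 is false
  community-service hours < 384 hours: 13 < 384 is true
  disciplinary record: no → false
  recommendation letters ≤ 0: 3 ≤ 0 is false
  interview rating > 3: 5 > 3 is true
  in-state resident: no → false
  ACT score ≥ 22: 17 ≥ 22 is false
  class-rank percentile ≤ 34%: 40 ≤ 34 is false
  AP courses completed ≤ 11: 12 ≤ 11 is false
  SAT score ≤ 860: 1038 ≤ 860 is false
  NOT legacy status: yes → false
  NOT first-generation student: yes → false
  essay score ≤ 4: 6 ≤ 4 is false
Combine:
[1.1.1.1] true AND false = false
[1.1.1.2] true → false = false
[1.1.1] false → false (antecedent false ⇒ implication holds) = true
[1.1.2.1.1.1] NOT true = false
[1.1.2.1.1] NOT false = true
[1.1.2.1] NOT true = false
[1.1.2.2] false OR false = false
[1.1.2] false OR false = false
[1.1] exactly-one(true, false) = true
[1.2.1.1.1] true → false = false
[1.2.1.1.2] false OR false = false
[1.2.1.1] false OR false = false
[1.2.1] NOT false = true
[1.2.2.4] false AND false = false
[1.2.2] false OR false OR false OR false = false
[1.2] true → false = false
[1] true → false = false
[root] NOT false = true
Overall: true → admitted

Admitted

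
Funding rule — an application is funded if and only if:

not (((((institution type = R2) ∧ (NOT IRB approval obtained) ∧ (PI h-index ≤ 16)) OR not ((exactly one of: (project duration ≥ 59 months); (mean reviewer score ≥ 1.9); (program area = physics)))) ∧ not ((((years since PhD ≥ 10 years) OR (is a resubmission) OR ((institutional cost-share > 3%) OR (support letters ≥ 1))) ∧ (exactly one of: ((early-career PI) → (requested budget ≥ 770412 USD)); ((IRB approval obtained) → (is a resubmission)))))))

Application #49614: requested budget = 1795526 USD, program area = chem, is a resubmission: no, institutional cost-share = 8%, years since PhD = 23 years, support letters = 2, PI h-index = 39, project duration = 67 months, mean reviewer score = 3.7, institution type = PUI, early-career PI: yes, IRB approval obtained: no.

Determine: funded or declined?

Atomic conditions:
  institution type = R2: PUI == R2 is false
  NOT IRB approval obtained: no → true
  PI h-index ≤ 16: 39 ≤ 16 is false
  project duration ≥ 59 months: 67 ≥ 59 is true
  mean reviewer score ≥ 1.9: 3.7 ≥ 1.9 is true
  program area = physics: chem == physics is false
  years since PhD ≥ 10 years: 23 ≥ 10 is true
  is a resubmission: no → false
  institutional cost-share > 3%: 8 > 3 is true
  support letters ≥ 1: 2 ≥ 1 is true
  early-career PI: yes → true
  requested budget ≥ 770412 USD: 1795526 ≥ 770412 is true
  IRB approval obtained: no → false
Combine:
[1.1.1] false AND true AND false = false
[1.1.2.1] exactly-one(true, true, false) = false
[1.1.2] NOT false = true
[1.1] false OR true = true
[1.2.1.1.3] true OR true = true
[1.2.1.1] true OR false OR true = true
[1.2.1.2.1] true → true = true
[1.2.1.2.2] false → false (antecedent false ⇒ implication holds) = true
[1.2.1.2] exactly-one(true, true) = false
[1.2.1] true AND false = false
[1.2] NOT false = true
[1] true AND true = true
[root] NOT true = false
Overall: false → declined

Declined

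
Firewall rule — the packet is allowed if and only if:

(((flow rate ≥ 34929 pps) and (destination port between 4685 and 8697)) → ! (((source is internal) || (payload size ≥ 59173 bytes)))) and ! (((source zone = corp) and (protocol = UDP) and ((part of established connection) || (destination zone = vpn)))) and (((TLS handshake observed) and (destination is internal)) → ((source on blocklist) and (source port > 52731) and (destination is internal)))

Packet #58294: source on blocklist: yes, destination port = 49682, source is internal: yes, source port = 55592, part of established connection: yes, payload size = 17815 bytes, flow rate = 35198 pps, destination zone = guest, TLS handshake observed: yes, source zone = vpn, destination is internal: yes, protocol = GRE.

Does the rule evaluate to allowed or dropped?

Atomic conditions:
  flow rate ≥ 34929 pps: 35198 ≥ 34929 is true
  destination port between 4685 and 8697: 49682 in [4685, 8697] is false
  source is internal: yes → true
  payload size ≥ 59173 bytes: 17815 ≥ 59173 is false
  source zone = corp: vpn == corp is false
  protocol = UDP: GRE == UDP is false
  part of established connection: yes → true
  destination zone = vpn: guest == vpn is false
  TLS handshake observed: yes → true
  destination is internal: yes → true
  source on blocklist: yes → true
  source port > 52731: 55592 > 52731 is true
Combine:
[1.1] true AND false = false
[1.2.1] true OR false = true
[1.2] NOT true = false
[1] false → false (antecedent false ⇒ implication holds) = true
[2.1.3] true OR false = true
[2.1] false AND false AND true = false
[2] NOT false = true
[3.1] true AND true = true
[3.2] true AND true AND true = true
[3] true → true = true
[root] true AND true AND true = true
Overall: true → allowed

Allowed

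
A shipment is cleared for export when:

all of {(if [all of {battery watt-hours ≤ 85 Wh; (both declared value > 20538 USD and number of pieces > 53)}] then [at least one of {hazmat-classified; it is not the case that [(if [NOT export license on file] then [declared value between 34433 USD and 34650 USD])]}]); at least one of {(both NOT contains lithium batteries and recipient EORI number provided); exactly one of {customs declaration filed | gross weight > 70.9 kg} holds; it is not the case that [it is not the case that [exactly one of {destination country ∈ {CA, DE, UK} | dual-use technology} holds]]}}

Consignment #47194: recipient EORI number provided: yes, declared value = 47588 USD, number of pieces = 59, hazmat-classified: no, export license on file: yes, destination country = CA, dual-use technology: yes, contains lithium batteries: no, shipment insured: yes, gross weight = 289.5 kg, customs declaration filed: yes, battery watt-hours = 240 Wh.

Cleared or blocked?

Cleared

Atomic conditions:
  battery watt-hours ≤ 85 Wh: 240 ≤ 85 is false
  declared value > 20538 USD: 47588 > 20538 is true
  number of pieces > 53: 59 > 53 is true
  hazmat-classified: no → false
  NOT export license on file: yes → false
  declared value between 34433 USD and 34650 USD: 47588 in [34433, 34650] is false
  NOT contains lithium batteries: no → true
  recipient EORI number provided: yes → true
  customs declaration filed: yes → true
  gross weight > 70.9 kg: 289.5 > 70.9 is true
  destination country ∈ {CA, DE, UK}: CA is in the set → true
  dual-use technology: yes → true
Combine:
[1.1.2] true AND true = true
[1.1] false AND true = false
[1.2.2.1] false → false (antecedent false ⇒ implication holds) = true
[1.2.2] NOT true = false
[1.2] false OR false = false
[1] false → false (antecedent false ⇒ implication holds) = true
[2.1] true AND true = true
[2.2] exactly-one(true, true) = false
[2.3.1.1] exactly-one(true, true) = false
[2.3.1] NOT false = true
[2.3] NOT true = false
[2] true OR false OR false = true
[root] true AND true = true
Overall: true → cleared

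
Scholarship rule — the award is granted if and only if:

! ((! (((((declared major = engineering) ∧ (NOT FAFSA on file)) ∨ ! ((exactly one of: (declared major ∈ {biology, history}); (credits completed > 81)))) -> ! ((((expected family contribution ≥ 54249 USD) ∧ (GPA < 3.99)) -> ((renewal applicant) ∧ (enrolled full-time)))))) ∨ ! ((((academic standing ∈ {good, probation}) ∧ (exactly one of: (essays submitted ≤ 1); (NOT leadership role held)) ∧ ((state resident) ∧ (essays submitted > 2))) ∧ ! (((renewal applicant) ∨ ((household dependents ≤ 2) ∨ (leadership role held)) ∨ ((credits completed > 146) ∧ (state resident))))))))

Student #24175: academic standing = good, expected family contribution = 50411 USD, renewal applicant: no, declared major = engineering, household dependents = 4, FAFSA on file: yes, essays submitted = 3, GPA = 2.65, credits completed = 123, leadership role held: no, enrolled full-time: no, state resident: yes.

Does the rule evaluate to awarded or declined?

Atomic conditions:
  declared major = engineering: engineering == engineering is true
  NOT FAFSA on file: yes → false
  declared major ∈ {biology, history}: engineering is not in the set → false
  credits completed > 81: 123 > 81 is true
  expected family contribution ≥ 54249 USD: 50411 ≥ 54249 is false
  GPA < 3.99: 2.65 < 3.99 is true
  renewal applicant: no → false
  enrolled full-time: no → false
  academic standing ∈ {good, probation}: good is in the set → true
  essays submitted ≤ 1: 3 ≤ 1 is false
  NOT leadership role held: no → true
  state resident: yes → true
  essays submitted > 2: 3 > 2 is true
  household dependents ≤ 2: 4 ≤ 2 is false
  leadership role held: no → false
  credits completed > 146: 123 > 146 is false
Combine:
[1.1.1.1.1] true AND false = false
[1.1.1.1.2.1] exactly-one(false, true) = true
[1.1.1.1.2] NOT true = false
[1.1.1.1] false OR false = false
[1.1.1.2.1.1] false AND true = false
[1.1.1.2.1.2] false AND false = false
[1.1.1.2.1] false → false (antecedent false ⇒ implication holds) = true
[1.1.1.2] NOT true = false
[1.1.1] false → false (antecedent false ⇒ implication holds) = true
[1.1] NOT true = false
[1.2.1.1.2] exactly-one(false, true) = true
[1.2.1.1.3] true AND true = true
[1.2.1.1] true AND true AND true = true
[1.2.1.2.1.2] false OR false = false
[1.2.1.2.1.3] false AND true = false
[1.2.1.2.1] false OR false OR false = false
[1.2.1.2] NOT false = true
[1.2.1] true AND true = true
[1.2] NOT true = false
[1] false OR false = false
[root] NOT false = true
Overall: true → awarded

Awarded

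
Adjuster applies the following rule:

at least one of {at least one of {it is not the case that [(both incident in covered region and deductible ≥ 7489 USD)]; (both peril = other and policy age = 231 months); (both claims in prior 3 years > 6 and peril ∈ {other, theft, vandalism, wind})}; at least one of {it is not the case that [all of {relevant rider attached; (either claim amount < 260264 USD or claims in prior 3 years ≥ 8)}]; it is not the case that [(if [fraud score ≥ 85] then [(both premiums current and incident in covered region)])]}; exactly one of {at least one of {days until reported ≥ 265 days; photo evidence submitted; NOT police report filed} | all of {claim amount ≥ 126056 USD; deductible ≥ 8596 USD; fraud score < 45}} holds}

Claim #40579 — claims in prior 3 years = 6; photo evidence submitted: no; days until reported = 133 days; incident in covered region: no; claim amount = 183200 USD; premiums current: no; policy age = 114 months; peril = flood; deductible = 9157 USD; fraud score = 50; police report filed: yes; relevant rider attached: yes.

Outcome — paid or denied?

Paid

Atomic conditions:
  incident in covered region: no → false
  deductible ≥ 7489 USD: 9157 ≥ 7489 is true
  peril = other: flood == other is false
  policy age = 231 months: 114 == 231 is false
  claims in prior 3 years > 6: 6 > 6 is false
  peril ∈ {other, theft, vandalism, wind}: flood is not in the set → false
  relevant rider attached: yes → true
  claim amount < 260264 USD: 183200 < 260264 is true
  claims in prior 3 years ≥ 8: 6 ≥ 8 is false
  fraud score ≥ 85: 50 ≥ 85 is false
  premiums current: no → false
  days until reported ≥ 265 days: 133 ≥ 265 is false
  photo evidence submitted: no → false
  NOT police report filed: yes → false
  claim amount ≥ 126056 USD: 183200 ≥ 126056 is true
  deductible ≥ 8596 USD: 9157 ≥ 8596 is true
  fraud score < 45: 50 < 45 is false
Combine:
[1.1.1] false AND true = false
[1.1] NOT false = true
[1.2] false AND false = false
[1.3] false AND false = false
[1] true OR false OR false = true
[2.1.1.2] true OR false = true
[2.1.1] true AND true = true
[2.1] NOT true = false
[2.2.1.2] false AND false = false
[2.2.1] false → false (antecedent false ⇒ implication holds) = true
[2.2] NOT true = false
[2] false OR false = false
[3.1] false OR false OR false = false
[3.2] true AND true AND false = false
[3] exactly-one(false, false) = false
[root] true OR false OR false = true
Overall: true → paid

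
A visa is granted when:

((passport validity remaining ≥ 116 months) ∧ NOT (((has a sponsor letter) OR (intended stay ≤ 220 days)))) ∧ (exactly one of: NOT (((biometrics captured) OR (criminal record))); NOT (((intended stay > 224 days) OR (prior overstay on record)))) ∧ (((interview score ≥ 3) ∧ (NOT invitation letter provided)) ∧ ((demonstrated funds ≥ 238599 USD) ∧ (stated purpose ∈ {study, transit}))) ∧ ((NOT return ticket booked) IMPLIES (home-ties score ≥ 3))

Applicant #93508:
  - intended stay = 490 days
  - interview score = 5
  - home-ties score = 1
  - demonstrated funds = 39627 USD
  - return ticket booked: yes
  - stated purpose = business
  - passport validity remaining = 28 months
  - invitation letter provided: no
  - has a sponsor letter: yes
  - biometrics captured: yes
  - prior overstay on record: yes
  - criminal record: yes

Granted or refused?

Refused

Atomic conditions:
  passport validity remaining ≥ 116 months: 28 ≥ 116 is false
  has a sponsor letter: yes → true
  intended stay ≤ 220 days: 490 ≤ 220 is false
  biometrics captured: yes → true
  criminal record: yes → true
  intended stay > 224 days: 490 > 224 is true
  prior overstay on record: yes → true
  interview score ≥ 3: 5 ≥ 3 is true
  NOT invitation letter provided: no → true
  demonstrated funds ≥ 238599 USD: 39627 ≥ 238599 is false
  stated purpose ∈ {study, transit}: business is not in the set → false
  NOT return ticket booked: yes → false
  home-ties score ≥ 3: 1 ≥ 3 is false
Combine:
[1.2.1] true OR false = true
[1.2] NOT true = false
[1] false AND false = false
[2.1.1] true OR true = true
[2.1] NOT true = false
[2.2.1] true OR true = true
[2.2] NOT true = false
[2] exactly-one(false, false) = false
[3.1] true AND true = true
[3.2] false AND false = false
[3] true AND false = false
[4] false → false (antecedent false ⇒ implication holds) = true
[root] false AND false AND false AND true = false
Overall: false → refused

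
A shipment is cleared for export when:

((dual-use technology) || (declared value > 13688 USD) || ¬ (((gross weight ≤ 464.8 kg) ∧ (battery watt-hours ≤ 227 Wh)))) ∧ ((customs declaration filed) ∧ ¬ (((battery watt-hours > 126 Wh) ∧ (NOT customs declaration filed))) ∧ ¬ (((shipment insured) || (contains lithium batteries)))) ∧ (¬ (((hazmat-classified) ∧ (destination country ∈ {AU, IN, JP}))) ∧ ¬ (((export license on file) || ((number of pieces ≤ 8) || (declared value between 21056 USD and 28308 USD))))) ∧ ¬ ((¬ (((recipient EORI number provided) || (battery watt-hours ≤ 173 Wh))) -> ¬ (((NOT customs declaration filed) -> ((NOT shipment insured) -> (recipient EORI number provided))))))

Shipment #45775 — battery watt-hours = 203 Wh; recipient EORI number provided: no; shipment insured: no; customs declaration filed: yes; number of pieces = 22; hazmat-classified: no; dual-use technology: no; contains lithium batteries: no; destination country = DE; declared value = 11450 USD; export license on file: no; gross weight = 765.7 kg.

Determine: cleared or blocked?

Cleared

Atomic conditions:
  dual-use technology: no → false
  declared value > 13688 USD: 11450 > 13688 is false
  gross weight ≤ 464.8 kg: 765.7 ≤ 464.8 is false
  battery watt-hours ≤ 227 Wh: 203 ≤ 227 is true
  customs declaration filed: yes → true
  battery watt-hours > 126 Wh: 203 > 126 is true
  NOT customs declaration filed: yes → false
  shipment insured: no → false
  contains lithium batteries: no → false
  hazmat-classified: no → false
  destination country ∈ {AU, IN, JP}: DE is not in the set → false
  export license on file: no → false
  number of pieces ≤ 8: 22 ≤ 8 is false
  declared value between 21056 USD and 28308 USD: 11450 in [21056, 28308] is false
  recipient EORI number provided: no → false
  battery watt-hours ≤ 173 Wh: 203 ≤ 173 is false
  NOT shipment insured: no → true
Combine:
[1.3.1] false AND true = false
[1.3] NOT false = true
[1] false OR false OR true = true
[2.2.1] true AND false = false
[2.2] NOT false = true
[2.3.1] false OR false = false
[2.3] NOT false = true
[2] true AND true AND true = true
[3.1.1] false AND false = false
[3.1] NOT false = true
[3.2.1.2] false OR false = false
[3.2.1] false OR false = false
[3.2] NOT false = true
[3] true AND true = true
[4.1.1.1] false OR false = false
[4.1.1] NOT false = true
[4.1.2.1.2] true → false = false
[4.1.2.1] false → false (antecedent false ⇒ implication holds) = true
[4.1.2] NOT true = false
[4.1] true → false = false
[4] NOT false = true
[root] true AND true AND true AND true = true
Overall: true → cleared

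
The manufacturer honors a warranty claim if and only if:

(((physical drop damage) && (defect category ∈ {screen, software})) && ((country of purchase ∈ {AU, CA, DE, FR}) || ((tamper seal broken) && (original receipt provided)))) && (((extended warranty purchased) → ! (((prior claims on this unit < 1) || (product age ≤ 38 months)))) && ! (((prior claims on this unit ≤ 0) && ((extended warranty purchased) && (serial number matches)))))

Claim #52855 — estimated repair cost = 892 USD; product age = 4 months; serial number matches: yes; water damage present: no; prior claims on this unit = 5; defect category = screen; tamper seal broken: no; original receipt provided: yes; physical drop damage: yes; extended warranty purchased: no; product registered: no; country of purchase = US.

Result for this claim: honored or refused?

Refused

Atomic conditions:
  physical drop damage: yes → true
  defect category ∈ {screen, software}: screen is in the set → true
  country of purchase ∈ {AU, CA, DE, FR}: US is not in the set → false
  tamper seal broken: no → false
  original receipt provided: yes → true
  extended warranty purchased: no → false
  prior claims on this unit < 1: 5 < 1 is false
  product age ≤ 38 months: 4 ≤ 38 is true
  prior claims on this unit ≤ 0: 5 ≤ 0 is false
  serial number matches: yes → true
Combine:
[1.1] true AND true = true
[1.2.2] false AND true = false
[1.2] false OR false = false
[1] true AND false = false
[2.1.2.1] false OR true = true
[2.1.2] NOT true = false
[2.1] false → false (antecedent false ⇒ implication holds) = true
[2.2.1.2] false AND true = false
[2.2.1] false AND false = false
[2.2] NOT false = true
[2] true AND true = true
[root] false AND true = false
Overall: false → refused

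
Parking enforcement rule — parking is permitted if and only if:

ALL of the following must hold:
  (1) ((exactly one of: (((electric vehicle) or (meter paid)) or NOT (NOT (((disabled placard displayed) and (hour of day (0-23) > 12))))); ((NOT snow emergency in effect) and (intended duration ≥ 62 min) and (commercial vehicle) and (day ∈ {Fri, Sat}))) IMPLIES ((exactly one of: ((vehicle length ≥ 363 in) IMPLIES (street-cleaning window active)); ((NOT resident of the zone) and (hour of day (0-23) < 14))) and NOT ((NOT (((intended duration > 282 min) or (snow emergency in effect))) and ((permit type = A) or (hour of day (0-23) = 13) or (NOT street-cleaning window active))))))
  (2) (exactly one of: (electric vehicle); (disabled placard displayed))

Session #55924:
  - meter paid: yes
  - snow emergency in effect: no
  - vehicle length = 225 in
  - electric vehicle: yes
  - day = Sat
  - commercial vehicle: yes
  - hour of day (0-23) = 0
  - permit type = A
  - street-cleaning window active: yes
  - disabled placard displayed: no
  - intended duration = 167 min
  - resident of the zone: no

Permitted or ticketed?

Atomic conditions:
  electric vehicle: yes → true
  meter paid: yes → true
  disabled placard displayed: no → false
  hour of day (0-23) > 12: 0 > 12 is false
  NOT snow emergency in effect: no → true
  intended duration ≥ 62 min: 167 ≥ 62 is true
  commercial vehicle: yes → true
  day ∈ {Fri, Sat}: Sat is in the set → true
  vehicle length ≥ 363 in: 225 ≥ 363 is false
  street-cleaning window active: yes → true
  NOT resident of the zone: no → true
  hour of day (0-23) < 14: 0 < 14 is true
  intended duration > 282 min: 167 > 282 is false
  snow emergency in effect: no → false
  permit type = A: A == A is true
  hour of day (0-23) = 13: 0 == 13 is false
  NOT street-cleaning window active: yes → false
Combine:
[1.1.1.1] true OR true = true
[1.1.1.2.1.1] false AND false = false
[1.1.1.2.1] NOT false = true
[1.1.1.2] NOT true = false
[1.1.1] true OR false = true
[1.1.2] true AND true AND true AND true = true
[1.1] exactly-one(true, true) = false
[1.2.1.1] false → true (antecedent false ⇒ implication holds) = true
[1.2.1.2] true AND true = true
[1.2.1] exactly-one(true, true) = false
[1.2.2.1.1.1] false OR false = false
[1.2.2.1.1] NOT false = true
[1.2.2.1.2] true OR false OR false = true
[1.2.2.1] true AND true = true
[1.2.2] NOT true = false
[1.2] false AND false = false
[1] false → false (antecedent false ⇒ implication holds) = true
[2] exactly-one(true, false) = true
[root] true AND true = true
Overall: true → permitted

Permitted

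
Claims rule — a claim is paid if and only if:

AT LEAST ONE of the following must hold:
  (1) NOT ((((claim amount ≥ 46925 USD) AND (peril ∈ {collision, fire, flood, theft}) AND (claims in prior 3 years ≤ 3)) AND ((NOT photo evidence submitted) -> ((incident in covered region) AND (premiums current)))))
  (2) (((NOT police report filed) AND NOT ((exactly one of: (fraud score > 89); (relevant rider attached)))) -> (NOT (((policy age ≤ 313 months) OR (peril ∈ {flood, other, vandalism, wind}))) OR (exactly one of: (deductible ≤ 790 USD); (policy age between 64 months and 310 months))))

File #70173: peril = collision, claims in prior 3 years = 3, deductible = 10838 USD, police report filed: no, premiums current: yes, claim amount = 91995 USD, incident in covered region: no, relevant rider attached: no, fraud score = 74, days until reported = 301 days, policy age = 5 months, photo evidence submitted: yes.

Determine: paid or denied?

Denied

Atomic conditions:
  claim amount ≥ 46925 USD: 91995 ≥ 46925 is true
  peril ∈ {collision, fire, flood, theft}: collision is in the set → true
  claims in prior 3 years ≤ 3: 3 ≤ 3 is true
  NOT photo evidence submitted: yes → false
  incident in covered region: no → false
  premiums current: yes → true
  NOT police report filed: no → true
  fraud score > 89: 74 > 89 is false
  relevant rider attached: no → false
  policy age ≤ 313 months: 5 ≤ 313 is true
  peril ∈ {flood, other, vandalism, wind}: collision is not in the set → false
  deductible ≤ 790 USD: 10838 ≤ 790 is false
  policy age between 64 months and 310 months: 5 in [64, 310] is false
Combine:
[1.1.1] true AND true AND true = true
[1.1.2.2] false AND true = false
[1.1.2] false → false (antecedent false ⇒ implication holds) = true
[1.1] true AND true = true
[1] NOT true = false
[2.1.2.1] exactly-one(false, false) = false
[2.1.2] NOT false = true
[2.1] true AND true = true
[2.2.1.1] true OR false = true
[2.2.1] NOT true = false
[2.2.2] exactly-one(false, false) = false
[2.2] false OR false = false
[2] true → false = false
[root] false OR false = false
Overall: false → denied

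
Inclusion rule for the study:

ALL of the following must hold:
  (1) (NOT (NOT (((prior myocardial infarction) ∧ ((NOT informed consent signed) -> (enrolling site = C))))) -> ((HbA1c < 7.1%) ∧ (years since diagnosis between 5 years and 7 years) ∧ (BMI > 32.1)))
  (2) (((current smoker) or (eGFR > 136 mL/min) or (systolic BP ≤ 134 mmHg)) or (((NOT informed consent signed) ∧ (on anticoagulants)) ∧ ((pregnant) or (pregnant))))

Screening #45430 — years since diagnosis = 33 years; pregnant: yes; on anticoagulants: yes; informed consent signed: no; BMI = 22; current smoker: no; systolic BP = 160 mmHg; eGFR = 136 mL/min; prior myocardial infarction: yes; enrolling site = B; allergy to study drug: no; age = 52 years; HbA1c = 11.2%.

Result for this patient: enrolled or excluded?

Enrolled

Atomic conditions:
  prior myocardial infarction: yes → true
  NOT informed consent signed: no → true
  enrolling site = C: B == C is false
  HbA1c < 7.1%: 11.2 < 7.1 is false
  years since diagnosis between 5 years and 7 years: 33 in [5, 7] is false
  BMI > 32.1: 22 > 32.1 is false
  current smoker: no → false
  eGFR > 136 mL/min: 136 > 136 is false
  systolic BP ≤ 134 mmHg: 160 ≤ 134 is false
  on anticoagulants: yes → true
  pregnant: yes → true
Combine:
[1.1.1.1.2] true → false = false
[1.1.1.1] true AND false = false
[1.1.1] NOT false = true
[1.1] NOT true = false
[1.2] false AND false AND false = false
[1] false → false (antecedent false ⇒ implication holds) = true
[2.1] false OR false OR false = false
[2.2.1] true AND true = true
[2.2.2] true OR true = true
[2.2] true AND true = true
[2] false OR true = true
[root] true AND true = true
Overall: true → enrolled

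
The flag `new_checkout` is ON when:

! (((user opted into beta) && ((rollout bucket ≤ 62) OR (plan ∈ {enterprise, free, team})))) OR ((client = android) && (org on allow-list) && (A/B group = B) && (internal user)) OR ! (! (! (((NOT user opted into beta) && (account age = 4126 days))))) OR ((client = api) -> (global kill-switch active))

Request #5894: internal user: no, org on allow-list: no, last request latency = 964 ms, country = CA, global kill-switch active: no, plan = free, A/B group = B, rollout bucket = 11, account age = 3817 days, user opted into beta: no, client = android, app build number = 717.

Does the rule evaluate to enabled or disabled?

Enabled

Atomic conditions:
  user opted into beta: no → false
  rollout bucket ≤ 62: 11 ≤ 62 is true
  plan ∈ {enterprise, free, team}: free is in the set → true
  client = android: android == android is true
  org on allow-list: no → false
  A/B group = B: B == B is true
  internal user: no → false
  NOT user opted into beta: no → true
  account age = 4126 days: 3817 == 4126 is false
  client = api: android == api is false
  global kill-switch active: no → false
Combine:
[1.1.2] true OR true = true
[1.1] false AND true = false
[1] NOT false = true
[2] true AND false AND true AND false = false
[3.1.1.1] true AND false = false
[3.1.1] NOT false = true
[3.1] NOT true = false
[3] NOT false = true
[4] false → false (antecedent false ⇒ implication holds) = true
[root] true OR false OR true OR true = true
Overall: true → enabled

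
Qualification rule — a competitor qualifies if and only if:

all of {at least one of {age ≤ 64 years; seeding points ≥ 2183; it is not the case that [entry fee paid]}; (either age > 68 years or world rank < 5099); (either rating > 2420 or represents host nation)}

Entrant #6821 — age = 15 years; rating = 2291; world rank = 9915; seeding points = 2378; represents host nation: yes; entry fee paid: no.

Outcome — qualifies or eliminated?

Eliminated

Atomic conditions:
  age ≤ 64 years: 15 ≤ 64 is true
  seeding points ≥ 2183: 2378 ≥ 2183 is true
  entry fee paid: no → false
  age > 68 years: 15 > 68 is false
  world rank < 5099: 9915 < 5099 is false
  rating > 2420: 2291 > 2420 is false
  represents host nation: yes → true
Combine:
[1.3] NOT false = true
[1] true OR true OR true = true
[2] false OR false = false
[3] false OR true = true
[root] true AND false AND true = false
Overall: false → eliminated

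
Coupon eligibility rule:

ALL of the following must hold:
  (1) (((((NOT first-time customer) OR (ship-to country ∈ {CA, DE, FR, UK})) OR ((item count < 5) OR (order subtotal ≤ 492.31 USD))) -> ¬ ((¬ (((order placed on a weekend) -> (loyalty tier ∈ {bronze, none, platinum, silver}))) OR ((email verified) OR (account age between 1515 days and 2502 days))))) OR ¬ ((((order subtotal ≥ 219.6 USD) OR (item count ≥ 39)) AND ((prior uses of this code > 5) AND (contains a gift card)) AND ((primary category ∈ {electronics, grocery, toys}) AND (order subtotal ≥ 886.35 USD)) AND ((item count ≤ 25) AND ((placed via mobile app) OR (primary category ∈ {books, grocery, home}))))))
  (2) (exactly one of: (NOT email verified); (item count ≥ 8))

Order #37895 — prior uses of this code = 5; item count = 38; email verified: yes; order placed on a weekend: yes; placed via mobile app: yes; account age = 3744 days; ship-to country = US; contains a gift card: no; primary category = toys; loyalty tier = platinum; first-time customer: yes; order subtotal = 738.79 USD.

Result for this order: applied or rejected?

Applied

Atomic conditions:
  NOT first-time customer: yes → false
  ship-to country ∈ {CA, DE, FR, UK}: US is not in the set → false
  item count < 5: 38 < 5 is false
  order subtotal ≤ 492.31 USD: 738.79 ≤ 492.31 is false
  order placed on a weekend: yes → true
  loyalty tier ∈ {bronze, none, platinum, silver}: platinum is in the set → true
  email verified: yes → true
  account age between 1515 days and 2502 days: 3744 in [1515, 2502] is false
  order subtotal ≥ 219.6 USD: 738.79 ≥ 219.6 is true
  item count ≥ 39: 38 ≥ 39 is false
  prior uses of this code > 5: 5 > 5 is false
  contains a gift card: no → false
  primary category ∈ {electronics, grocery, toys}: toys is in the set → true
  order subtotal ≥ 886.35 USD: 738.79 ≥ 886.35 is false
  item count ≤ 25: 38 ≤ 25 is false
  placed via mobile app: yes → true
  primary category ∈ {books, grocery, home}: toys is not in the set → false
  NOT email verified: yes → false
  item count ≥ 8: 38 ≥ 8 is true
Combine:
[1.1.1.1] false OR false = false
[1.1.1.2] false OR false = false
[1.1.1] false OR false = false
[1.1.2.1.1.1] true → true = true
[1.1.2.1.1] NOT true = false
[1.1.2.1.2] true OR false = true
[1.1.2.1] false OR true = true
[1.1.2] NOT true = false
[1.1] false → false (antecedent false ⇒ implication holds) = true
[1.2.1.1] true OR false = true
[1.2.1.2] false AND false = false
[1.2.1.3] true AND false = false
[1.2.1.4.2] true OR false = true
[1.2.1.4] false AND true = false
[1.2.1] true AND false AND false AND false = false
[1.2] NOT false = true
[1] true OR true = true
[2] exactly-one(false, true) = true
[root] true AND true = true
Overall: true → applied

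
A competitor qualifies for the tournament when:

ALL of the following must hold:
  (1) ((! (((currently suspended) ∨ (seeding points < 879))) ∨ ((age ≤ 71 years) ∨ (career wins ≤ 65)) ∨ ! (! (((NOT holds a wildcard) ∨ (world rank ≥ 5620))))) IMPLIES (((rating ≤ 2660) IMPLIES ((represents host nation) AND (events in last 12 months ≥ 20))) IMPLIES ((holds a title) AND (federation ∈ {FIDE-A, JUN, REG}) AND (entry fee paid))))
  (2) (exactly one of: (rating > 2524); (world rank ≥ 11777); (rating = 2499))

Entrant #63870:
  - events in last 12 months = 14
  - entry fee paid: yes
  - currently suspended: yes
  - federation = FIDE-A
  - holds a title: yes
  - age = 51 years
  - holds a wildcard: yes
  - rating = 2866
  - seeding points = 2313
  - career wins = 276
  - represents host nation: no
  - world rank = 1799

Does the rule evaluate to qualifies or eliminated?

Qualifies

Atomic conditions:
  currently suspended: yes → true
  seeding points < 879: 2313 < 879 is false
  age ≤ 71 years: 51 ≤ 71 is true
  career wins ≤ 65: 276 ≤ 65 is false
  NOT holds a wildcard: yes → false
  world rank ≥ 5620: 1799 ≥ 5620 is false
  rating ≤ 2660: 2866 ≤ 2660 is false
  represents host nation: no → false
  events in last 12 months ≥ 20: 14 ≥ 20 is false
  holds a title: yes → true
  federation ∈ {FIDE-A, JUN, REG}: FIDE-A is in the set → true
  entry fee paid: yes → true
  rating > 2524: 2866 > 2524 is true
  world rank ≥ 11777: 1799 ≥ 11777 is false
  rating = 2499: 2866 == 2499 is false
Combine:
[1.1.1.1] true OR false = true
[1.1.1] NOT true = false
[1.1.2] true OR false = true
[1.1.3.1.1] false OR false = false
[1.1.3.1] NOT false = true
[1.1.3] NOT true = false
[1.1] false OR true OR false = true
[1.2.1.2] false AND false = false
[1.2.1] false → false (antecedent false ⇒ implication holds) = true
[1.2.2] true AND true AND true = true
[1.2] true → true = true
[1] true → true = true
[2] exactly-one(true, false, false) = true
[root] true AND true = true
Overall: true → qualifies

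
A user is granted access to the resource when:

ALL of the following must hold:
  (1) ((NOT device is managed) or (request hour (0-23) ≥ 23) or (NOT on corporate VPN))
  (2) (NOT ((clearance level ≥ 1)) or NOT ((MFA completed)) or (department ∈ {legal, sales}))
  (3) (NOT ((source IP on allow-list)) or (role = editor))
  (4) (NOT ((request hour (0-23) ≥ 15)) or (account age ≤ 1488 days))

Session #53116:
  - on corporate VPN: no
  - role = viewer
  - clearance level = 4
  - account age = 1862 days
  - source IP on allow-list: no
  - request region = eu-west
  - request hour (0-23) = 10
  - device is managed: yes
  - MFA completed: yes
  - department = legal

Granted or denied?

Atomic conditions:
  NOT device is managed: yes → false
  request hour (0-23) ≥ 23: 10 ≥ 23 is false
  NOT on corporate VPN: no → true
  clearance level ≥ 1: 4 ≥ 1 is true
  MFA completed: yes → true
  department ∈ {legal, sales}: legal is in the set → true
  source IP on allow-list: no → false
  role = editor: viewer == editor is false
  request hour (0-23) ≥ 15: 10 ≥ 15 is false
  account age ≤ 1488 days: 1862 ≤ 1488 is false
Combine:
[1] false OR false OR true = true
[2.1] NOT true = false
[2.2] NOT true = false
[2] false OR false OR true = true
[3.1] NOT false = true
[3] true OR false = true
[4.1] NOT false = true
[4] true OR false = true
[root] true AND true AND true AND true = true
Overall: true → granted

Granted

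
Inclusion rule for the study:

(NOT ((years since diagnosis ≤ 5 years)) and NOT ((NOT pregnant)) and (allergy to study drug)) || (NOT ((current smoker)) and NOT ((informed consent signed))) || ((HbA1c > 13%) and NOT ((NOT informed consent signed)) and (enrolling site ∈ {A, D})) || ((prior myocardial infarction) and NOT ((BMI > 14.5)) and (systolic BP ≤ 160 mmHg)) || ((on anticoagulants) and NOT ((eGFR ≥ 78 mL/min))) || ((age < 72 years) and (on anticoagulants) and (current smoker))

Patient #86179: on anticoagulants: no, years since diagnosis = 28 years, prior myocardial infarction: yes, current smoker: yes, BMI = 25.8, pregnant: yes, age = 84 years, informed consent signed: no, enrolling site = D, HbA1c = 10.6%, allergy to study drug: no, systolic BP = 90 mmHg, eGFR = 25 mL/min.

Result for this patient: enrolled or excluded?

Atomic conditions:
  years since diagnosis ≤ 5 years: 28 ≤ 5 is false
  NOT pregnant: yes → false
  allergy to study drug: no → false
  current smoker: yes → true
  informed consent signed: no → false
  HbA1c > 13%: 10.6 > 13 is false
  NOT informed consent signed: no → true
  enrolling site ∈ {A, D}: D is in the set → true
  prior myocardial infarction: yes → true
  BMI > 14.5: 25.8 > 14.5 is true
  systolic BP ≤ 160 mmHg: 90 ≤ 160 is true
  on anticoagulants: no → false
  eGFR ≥ 78 mL/min: 25 ≥ 78 is false
  age < 72 years: 84 < 72 is false
Combine:
[1.1] NOT false = true
[1.2] NOT false = true
[1] true AND true AND false = false
[2.1] NOT true = false
[2.2] NOT false = true
[2] false AND true = false
[3.2] NOT true = false
[3] false AND false AND true = false
[4.2] NOT true = false
[4] true AND false AND true = false
[5.2] NOT false = true
[5] false AND true = false
[6] false AND false AND true = false
[root] false OR false OR false OR false OR false OR false = false
Overall: false → excluded

Excluded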